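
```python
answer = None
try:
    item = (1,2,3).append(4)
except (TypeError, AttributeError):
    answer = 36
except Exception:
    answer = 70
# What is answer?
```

Step-by-step execution trace:
1. `item = (1,2,3).append(4)` raises AttributeError.
2. `except (TypeError, AttributeError)` matches (AttributeError is in the tuple) → answer = 36.
3. `except Exception` is not reached.
Result: 36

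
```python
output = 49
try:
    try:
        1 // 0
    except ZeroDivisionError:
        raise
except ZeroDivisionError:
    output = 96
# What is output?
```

Step-by-step execution trace:
1. Inner try: `1 // 0` raises ZeroDivisionError.
2. Inner `except ZeroDivisionError` matches; bare `raise` re-raises the same ZeroDivisionError.
3. Outer `except ZeroDivisionError` matches → output = 96.
Result: 96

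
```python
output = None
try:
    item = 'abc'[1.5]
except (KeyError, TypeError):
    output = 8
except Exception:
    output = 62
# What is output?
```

Step-by-step execution trace:
1. `item = 'abc'[1.5]` raises TypeError.
2. `except (KeyError, TypeError)` matches (TypeError is in the tuple) → output = 8.
3. `except Exception` is not reached.
Result: 8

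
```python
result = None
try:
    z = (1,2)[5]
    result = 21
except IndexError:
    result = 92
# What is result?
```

Step-by-step execution trace:
1. `z = (1,2)[5]` raises IndexError.
2. `result = 21` is not reached.
3. `except IndexError` matches → result = 92.
Result: 92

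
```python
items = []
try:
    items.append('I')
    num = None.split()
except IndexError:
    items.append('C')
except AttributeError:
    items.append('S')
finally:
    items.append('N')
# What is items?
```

Step-by-step execution trace:
1. try: `items.append('I')` → items = ['I'].
2. `num = None.split()` raises AttributeError.
3. `except IndexError` does not match AttributeError; skipped.
4. `except AttributeError` matches → `items.append('S')` → items = ['I', 'S'].
5. finally always runs: `items.append('N')` → items = ['I', 'S', 'N'].
Result: ['I', 'S', 'N']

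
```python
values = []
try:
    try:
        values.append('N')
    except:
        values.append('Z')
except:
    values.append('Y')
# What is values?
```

Step-by-step execution trace:
1. Inner try: `values.append('N')` → values = ['N']. No exception raised.
2. Inner `except` is skipped.
3. Inner try completes normally; outer `except` is skipped.
Result: ['N']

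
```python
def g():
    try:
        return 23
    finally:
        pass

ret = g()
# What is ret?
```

Step-by-step execution trace:
1. `g()` enters try: `return 23` sets pending return value 23.
2. Before returning, `finally: pass` runs (no effect).
3. g() returns 23 → ret = 23.
Result: 23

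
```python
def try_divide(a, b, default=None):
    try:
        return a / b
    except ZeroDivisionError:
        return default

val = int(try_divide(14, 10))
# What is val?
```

Step-by-step execution trace:
1. `try_divide(14, 10)` enters try: `return 14 / 10` → returns 1.4. No exception raised.
2. `except ZeroDivisionError` is skipped.
3. `int(1.4)` → 1 → val = 1.
Result: 1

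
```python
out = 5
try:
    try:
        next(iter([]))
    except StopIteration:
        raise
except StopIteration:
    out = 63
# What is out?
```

Step-by-step execution trace:
1. Inner try: `next(iter([]))` raises StopIteration.
2. Inner `except StopIteration` matches; bare `raise` re-raises the same StopIteration.
3. Outer `except StopIteration` matches → out = 63.
Result: 63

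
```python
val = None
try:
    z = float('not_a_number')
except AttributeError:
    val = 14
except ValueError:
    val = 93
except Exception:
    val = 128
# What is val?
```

Step-by-step execution trace:
1. `z = float('not_a_number')` raises ValueError.
2. `except AttributeError` does not match ValueError; skipped.
3. `except ValueError` matches → val = 93.
4. Remaining except clauses are skipped.
Result: 93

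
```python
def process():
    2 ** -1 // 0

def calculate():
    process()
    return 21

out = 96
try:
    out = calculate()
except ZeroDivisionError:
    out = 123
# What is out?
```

Step-by-step execution trace:
1. out starts at 96.
2. try: `calculate()` calls `process()`.
3. `process()` evaluates `2 ** -1 // 0`, which raises ZeroDivisionError; it propagates through calculate (uncaught).
4. `return 21` in calculate is not reached; the assignment to out does not complete.
5. `except ZeroDivisionError` matches → out = 123.
Result: 123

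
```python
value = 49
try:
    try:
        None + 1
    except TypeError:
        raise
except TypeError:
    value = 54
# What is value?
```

Step-by-step execution trace:
1. Inner try: `None + 1` raises TypeError.
2. Inner `except TypeError` matches; bare `raise` re-raises the same TypeError.
3. Outer `except TypeError` matches → value = 54.
Result: 54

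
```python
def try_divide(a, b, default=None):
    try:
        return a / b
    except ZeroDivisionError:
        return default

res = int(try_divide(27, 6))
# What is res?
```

Step-by-step execution trace:
1. `try_divide(27, 6)` enters try: `return 27 / 6` → returns 4.5. No exception raised.
2. `except ZeroDivisionError` is skipped.
3. `int(4.5)` → 4 → res = 4.
Result: 4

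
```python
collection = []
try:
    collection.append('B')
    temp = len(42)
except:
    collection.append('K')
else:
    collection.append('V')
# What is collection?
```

Step-by-step execution trace:
1. try: `collection.append('B')` → collection = ['B'].
2. `temp = len(42)` raises TypeError.
3. bare `except` matches → `collection.append('K')` → collection = ['B', 'K'].
4. `else` is skipped (an exception was raised).
Result: ['B', 'K']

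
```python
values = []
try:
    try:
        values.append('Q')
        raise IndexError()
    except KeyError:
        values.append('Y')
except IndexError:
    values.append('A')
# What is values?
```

Step-by-step execution trace:
1. Inner try: `values.append('Q')` → values = ['Q'].
2. `raise IndexError()` raises IndexError.
3. Inner `except KeyError` does not match IndexError; exception propagates to outer try.
4. Outer `except IndexError` matches → `values.append('A')` → values = ['Q', 'A'].
Result: ['Q', 'A']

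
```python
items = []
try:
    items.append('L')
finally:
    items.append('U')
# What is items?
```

Step-by-step execution trace:
1. try: `items.append('L')` → items = ['L'].
2. The try body completes without raising.
3. finally always runs: `items.append('U')` → items = ['L', 'U'].
Result: ['L', 'U']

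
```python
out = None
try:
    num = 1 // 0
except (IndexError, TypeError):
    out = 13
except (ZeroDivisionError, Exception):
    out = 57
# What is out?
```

Step-by-step execution trace:
1. `num = 1 // 0` raises ZeroDivisionError.
2. `except (IndexError, TypeError)` does not match ZeroDivisionError; skipped.
3. `except (ZeroDivisionError, Exception)` matches (ZeroDivisionError is in the tuple) → out = 57.
Result: 57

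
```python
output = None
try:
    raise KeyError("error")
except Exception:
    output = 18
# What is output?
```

Step-by-step execution trace:
1. `raise KeyError(...)` raises KeyError.
2. `except Exception` matches (KeyError is a subclass of Exception) → output = 18.
Result: 18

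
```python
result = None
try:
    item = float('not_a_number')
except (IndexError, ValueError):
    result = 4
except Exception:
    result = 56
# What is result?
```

Step-by-step execution trace:
1. `item = float('not_a_number')` raises ValueError.
2. `except (IndexError, ValueError)` matches (ValueError is in the tuple) → result = 4.
3. `except Exception` is not reached.
Result: 4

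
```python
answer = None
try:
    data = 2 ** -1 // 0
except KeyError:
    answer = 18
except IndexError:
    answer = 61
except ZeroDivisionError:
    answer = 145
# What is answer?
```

Step-by-step execution trace:
1. `data = 2 ** -1 // 0` raises ZeroDivisionError.
2. `except KeyError` does not match ZeroDivisionError; skipped.
3. `except IndexError` does not match ZeroDivisionError; skipped.
4. `except ZeroDivisionError` matches → answer = 145.
Result: 145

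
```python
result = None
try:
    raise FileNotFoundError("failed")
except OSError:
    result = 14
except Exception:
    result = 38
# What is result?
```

Step-by-step execution trace:
1. `raise FileNotFoundError(...)` raises FileNotFoundError.
2. `except OSError` matches (FileNotFoundError is a subclass of OSError) → result = 14.
3. `except Exception` is not reached.
Result: 14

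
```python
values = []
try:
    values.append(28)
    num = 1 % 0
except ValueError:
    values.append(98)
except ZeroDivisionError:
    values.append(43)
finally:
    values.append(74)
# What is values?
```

Step-by-step execution trace:
1. try: `values.append(28)` → values = [28].
2. `num = 1 % 0` raises ZeroDivisionError.
3. `except ValueError` does not match ZeroDivisionError; skipped.
4. `except ZeroDivisionError` matches → `values.append(43)` → values = [28, 43].
5. finally always runs: `values.append(74)` → values = [28, 43, 74].
Result: [28, 43, 74]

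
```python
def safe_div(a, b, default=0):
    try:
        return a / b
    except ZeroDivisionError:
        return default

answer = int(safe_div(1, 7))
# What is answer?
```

Step-by-step execution trace:
1. `safe_div(1, 7)` enters try: `return 1 / 7` → returns 0.14285714285714285. No exception raised.
2. `except ZeroDivisionError` is skipped.
3. `int(0.14285714285714285)` → 0 → answer = 0.
Result: 0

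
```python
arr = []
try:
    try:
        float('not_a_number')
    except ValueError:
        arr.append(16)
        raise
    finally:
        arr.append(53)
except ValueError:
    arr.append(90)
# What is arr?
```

Step-by-step execution trace:
1. Inner try: `float('not_a_number')` raises ValueError.
2. Inner `except ValueError` matches → `arr.append(16)` → arr = [16].
3. bare `raise` re-raises ValueError.
4. Inner `finally` runs during unwinding: `arr.append(53)` → arr = [16, 53].
5. Outer `except ValueError` matches → `arr.append(90)` → arr = [16, 53, 90].
Result: [16, 53, 90]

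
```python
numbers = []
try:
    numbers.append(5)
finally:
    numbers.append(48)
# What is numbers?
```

Step-by-step execution trace:
1. try: `numbers.append(5)` → numbers = [5].
2. The try body completes without raising.
3. finally always runs: `numbers.append(48)` → numbers = [5, 48].
Result: [5, 48]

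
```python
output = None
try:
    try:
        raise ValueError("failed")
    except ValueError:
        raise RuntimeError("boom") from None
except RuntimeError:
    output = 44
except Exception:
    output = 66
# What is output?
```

Step-by-step execution trace:
1. Inner try raises ValueError; inner `except ValueError` catches it.
2. `raise RuntimeError(...) from None` raises RuntimeError (from None suppresses __context__, but the active exception is still RuntimeError).
3. Outer `except RuntimeError` matches → output = 44.
4. `except Exception` is not reached.
Result: 44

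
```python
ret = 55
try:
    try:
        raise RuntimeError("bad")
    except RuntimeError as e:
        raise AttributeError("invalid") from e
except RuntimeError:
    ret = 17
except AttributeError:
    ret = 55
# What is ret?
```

Step-by-step execution trace:
1. Inner try raises RuntimeError; inner `except RuntimeError as e` catches it.
2. `raise AttributeError(...) from e` raises AttributeError (RuntimeError is attached as __cause__, but only AttributeError is active).
3. Outer `except RuntimeError` does not match AttributeError; skipped.
4. Outer `except AttributeError` matches → ret = 55.
Result: 55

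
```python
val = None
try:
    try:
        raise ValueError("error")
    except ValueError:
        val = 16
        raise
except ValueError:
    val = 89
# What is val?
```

Step-by-step execution trace:
1. Inner try: `raise ValueError("error")` raises ValueError.
2. Inner `except ValueError` matches → val = 16.
3. bare `raise` re-raises the same ValueError.
4. Outer `except ValueError` matches → val = 89.
Result: 89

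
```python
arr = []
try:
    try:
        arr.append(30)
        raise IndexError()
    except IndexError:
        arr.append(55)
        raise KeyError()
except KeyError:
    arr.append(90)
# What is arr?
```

Step-by-step execution trace:
1. Inner try: `arr.append(30)` → arr = [30].
2. `raise IndexError()` raises IndexError.
3. Inner `except IndexError` matches → `arr.append(55)` → arr = [30, 55].
4. `raise KeyError()` raises KeyError; propagates to outer try.
5. Outer `except KeyError` matches → `arr.append(90)` → arr = [30, 55, 90].
Result: [30, 55, 90]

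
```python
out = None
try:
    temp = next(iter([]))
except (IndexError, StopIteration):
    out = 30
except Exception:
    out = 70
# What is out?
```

Step-by-step execution trace:
1. `temp = next(iter([]))` raises StopIteration.
2. `except (IndexError, StopIteration)` matches (StopIteration is in the tuple) → out = 30.
3. `except Exception` is not reached.
Result: 30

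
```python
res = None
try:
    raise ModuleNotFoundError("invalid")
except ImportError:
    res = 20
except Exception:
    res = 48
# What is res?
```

Step-by-step execution trace:
1. `raise ModuleNotFoundError(...)` raises ModuleNotFoundError.
2. `except ImportError` matches (ModuleNotFoundError is a subclass of ImportError) → res = 20.
3. `except Exception` is not reached.
Result: 20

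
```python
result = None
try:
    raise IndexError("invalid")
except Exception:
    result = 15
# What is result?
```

Step-by-step execution trace:
1. `raise IndexError(...)` raises IndexError.
2. `except Exception` matches (IndexError is a subclass of Exception) → result = 15.
Result: 15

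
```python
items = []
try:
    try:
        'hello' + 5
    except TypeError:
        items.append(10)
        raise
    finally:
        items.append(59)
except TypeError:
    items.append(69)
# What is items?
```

Step-by-step execution trace:
1. Inner try: `'hello' + 5` raises TypeError.
2. Inner `except TypeError` matches → `items.append(10)` → items = [10].
3. bare `raise` re-raises TypeError.
4. Inner `finally` runs during unwinding: `items.append(59)` → items = [10, 59].
5. Outer `except TypeError` matches → `items.append(69)` → items = [10, 59, 69].
Result: [10, 59, 69]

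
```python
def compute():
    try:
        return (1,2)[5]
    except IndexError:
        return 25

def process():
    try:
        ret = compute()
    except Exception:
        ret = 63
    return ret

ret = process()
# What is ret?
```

Step-by-step execution trace:
1. `process()` calls `compute()`.
2. In compute: `(1,2)[5]` raises IndexError; `except IndexError` catches it → returns 25.
3. In process: `ret = compute()` → ret = 25. No exception reaches process.
4. `except Exception` is skipped; process returns 25.
5. ret = 25.
Result: 25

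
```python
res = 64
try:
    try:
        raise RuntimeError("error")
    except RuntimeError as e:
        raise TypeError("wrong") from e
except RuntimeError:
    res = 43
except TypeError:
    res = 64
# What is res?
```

Step-by-step execution trace:
1. Inner try raises RuntimeError; inner `except RuntimeError as e` catches it.
2. `raise TypeError(...) from e` raises TypeError (RuntimeError is attached as __cause__, but only TypeError is active).
3. Outer `except RuntimeError` does not match TypeError; skipped.
4. Outer `except TypeError` matches → res = 64.
Result: 64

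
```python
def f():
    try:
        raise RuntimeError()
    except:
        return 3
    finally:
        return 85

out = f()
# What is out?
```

Step-by-step execution trace:
1. `f()` enters try: `raise RuntimeError()` raises RuntimeError.
2. bare `except` matches → `return 3` sets pending return value 3.
3. Before returning, `finally: return 85` runs and overrides the pending return.
4. f() returns 85 → out = 85.
Result: 85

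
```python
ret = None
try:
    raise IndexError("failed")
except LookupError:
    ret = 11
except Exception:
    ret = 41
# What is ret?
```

Step-by-step execution trace:
1. `raise IndexError(...)` raises IndexError.
2. `except LookupError` matches (IndexError is a subclass of LookupError) → ret = 11.
3. `except Exception` is not reached.
Result: 11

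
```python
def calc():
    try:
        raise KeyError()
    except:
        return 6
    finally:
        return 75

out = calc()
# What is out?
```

Step-by-step execution trace:
1. `calc()` enters try: `raise KeyError()` raises KeyError.
2. bare `except` matches → `return 6` sets pending return value 6.
3. Before returning, `finally: return 75` runs and overrides the pending return.
4. calc() returns 75 → out = 75.
Result: 75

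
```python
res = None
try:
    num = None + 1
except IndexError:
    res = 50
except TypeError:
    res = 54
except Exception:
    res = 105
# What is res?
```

Step-by-step execution trace:
1. `num = None + 1` raises TypeError.
2. `except IndexError` does not match TypeError; skipped.
3. `except TypeError` matches → res = 54.
4. Remaining except clauses are skipped.
Result: 54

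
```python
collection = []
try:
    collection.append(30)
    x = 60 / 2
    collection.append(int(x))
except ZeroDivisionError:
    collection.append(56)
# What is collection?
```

Step-by-step execution trace:
1. try: `collection.append(30)` → collection = [30].
2. `x = 60 / 2` → x = 30.0. No exception raised.
3. `collection.append(int(x))` → collection = [30, 30].
4. `except ZeroDivisionError` is skipped (no exception was raised).
Result: [30, 30]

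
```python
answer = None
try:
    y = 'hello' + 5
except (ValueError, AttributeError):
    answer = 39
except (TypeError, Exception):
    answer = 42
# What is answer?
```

Step-by-step execution trace:
1. `y = 'hello' + 5` raises TypeError.
2. `except (ValueError, AttributeError)` does not match TypeError; skipped.
3. `except (TypeError, Exception)` matches (TypeError is in the tuple) → answer = 42.
Result: 42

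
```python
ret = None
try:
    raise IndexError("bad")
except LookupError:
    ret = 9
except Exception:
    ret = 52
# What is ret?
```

Step-by-step execution trace:
1. `raise IndexError(...)` raises IndexError.
2. `except LookupError` matches (IndexError is a subclass of LookupError) → ret = 9.
3. `except Exception` is not reached.
Result: 9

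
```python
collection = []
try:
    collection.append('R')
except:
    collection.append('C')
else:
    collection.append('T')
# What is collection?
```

Step-by-step execution trace:
1. try: `collection.append('R')` → collection = ['R']. No exception raised.
2. `except` is skipped.
3. `else` runs (try completed without exception): `collection.append('T')` → collection = ['R', 'T'].
Result: ['R', 'T']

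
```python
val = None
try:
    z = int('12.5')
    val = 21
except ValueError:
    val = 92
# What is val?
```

Step-by-step execution trace:
1. `z = int('12.5')` raises ValueError.
2. `val = 21` is not reached.
3. `except ValueError` matches → val = 92.
Result: 92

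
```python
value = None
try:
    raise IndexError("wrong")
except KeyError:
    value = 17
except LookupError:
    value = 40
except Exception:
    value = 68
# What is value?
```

Step-by-step execution trace:
1. `raise IndexError(...)` raises IndexError.
2. `except KeyError` does not match (IndexError is not a subclass of KeyError); skipped.
3. `except LookupError` matches (IndexError is a subclass of LookupError) → value = 40.
4. `except Exception` is not reached.
Result: 40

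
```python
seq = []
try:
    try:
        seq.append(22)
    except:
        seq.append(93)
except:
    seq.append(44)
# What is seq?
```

Step-by-step execution trace:
1. Inner try: `seq.append(22)` → seq = [22]. No exception raised.
2. Inner `except` is skipped.
3. Inner try completes normally; outer `except` is skipped.
Result: [22]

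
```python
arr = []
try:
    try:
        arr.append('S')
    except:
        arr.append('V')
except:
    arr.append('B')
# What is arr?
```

Step-by-step execution trace:
1. Inner try: `arr.append('S')` → arr = ['S']. No exception raised.
2. Inner `except` is skipped.
3. Inner try completes normally; outer `except` is skipped.
Result: ['S']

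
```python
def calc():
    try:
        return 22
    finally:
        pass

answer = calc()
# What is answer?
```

Step-by-step execution trace:
1. `calc()` enters try: `return 22` sets pending return value 22.
2. Before returning, `finally: pass` runs (no effect).
3. calc() returns 22 → answer = 22.
Result: 22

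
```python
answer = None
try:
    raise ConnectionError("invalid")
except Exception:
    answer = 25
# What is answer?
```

Step-by-step execution trace:
1. `raise ConnectionError(...)` raises ConnectionError.
2. `except Exception` matches (ConnectionError is a subclass of Exception) → answer = 25.
Result: 25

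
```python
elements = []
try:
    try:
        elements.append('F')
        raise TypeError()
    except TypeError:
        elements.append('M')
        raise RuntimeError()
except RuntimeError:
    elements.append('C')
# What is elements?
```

Step-by-step execution trace:
1. Inner try: `elements.append('F')` → elements = ['F'].
2. `raise TypeError()` raises TypeError.
3. Inner `except TypeError` matches → `elements.append('M')` → elements = ['F', 'M'].
4. `raise RuntimeError()` raises RuntimeError; propagates to outer try.
5. Outer `except RuntimeError` matches → `elements.append('C')` → elements = ['F', 'M', 'C'].
Result: ['F', 'M', 'C']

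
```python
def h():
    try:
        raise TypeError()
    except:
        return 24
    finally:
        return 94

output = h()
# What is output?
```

Step-by-step execution trace:
1. `h()` enters try: `raise TypeError()` raises TypeError.
2. bare `except` matches → `return 24` sets pending return value 24.
3. Before returning, `finally: return 94` runs and overrides the pending return.
4. h() returns 94 → output = 94.
Result: 94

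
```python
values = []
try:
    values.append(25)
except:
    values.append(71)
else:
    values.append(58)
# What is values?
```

Step-by-step execution trace:
1. try: `values.append(25)` → values = [25]. No exception raised.
2. `except` is skipped.
3. `else` runs (try completed without exception): `values.append(58)` → values = [25, 58].
Result: [25, 58]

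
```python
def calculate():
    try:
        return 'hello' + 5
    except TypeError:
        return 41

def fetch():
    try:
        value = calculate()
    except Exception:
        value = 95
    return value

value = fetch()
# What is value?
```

Step-by-step execution trace:
1. `fetch()` calls `calculate()`.
2. In calculate: `'hello' + 5` raises TypeError; `except TypeError` catches it → returns 41.
3. In fetch: `value = calculate()` → value = 41. No exception reaches fetch.
4. `except Exception` is skipped; fetch returns 41.
5. value = 41.
Result: 41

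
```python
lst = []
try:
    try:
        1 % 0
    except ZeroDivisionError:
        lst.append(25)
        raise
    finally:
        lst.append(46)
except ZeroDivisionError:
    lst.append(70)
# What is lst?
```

Step-by-step execution trace:
1. Inner try: `1 % 0` raises ZeroDivisionError.
2. Inner `except ZeroDivisionError` matches → `lst.append(25)` → lst = [25].
3. bare `raise` re-raises ZeroDivisionError.
4. Inner `finally` runs during unwinding: `lst.append(46)` → lst = [25, 46].
5. Outer `except ZeroDivisionError` matches → `lst.append(70)` → lst = [25, 46, 70].
Result: [25, 46, 70]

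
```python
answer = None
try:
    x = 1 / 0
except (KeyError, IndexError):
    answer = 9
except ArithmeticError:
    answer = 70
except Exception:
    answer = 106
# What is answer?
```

Step-by-step execution trace:
1. `x = 1 / 0` raises ZeroDivisionError.
2. `except (KeyError, IndexError)` does not match ZeroDivisionError; skipped.
3. `except ArithmeticError` matches (ZeroDivisionError is a subclass of ArithmeticError) → answer = 70.
4. `except Exception` is not reached.
Result: 70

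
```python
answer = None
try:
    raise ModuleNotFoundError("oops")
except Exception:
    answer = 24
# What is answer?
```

Step-by-step execution trace:
1. `raise ModuleNotFoundError(...)` raises ModuleNotFoundError.
2. `except Exception` matches (ModuleNotFoundError is a subclass of Exception) → answer = 24.
Result: 24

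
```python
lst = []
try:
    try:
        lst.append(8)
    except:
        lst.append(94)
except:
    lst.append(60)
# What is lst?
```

Step-by-step execution trace:
1. Inner try: `lst.append(8)` → lst = [8]. No exception raised.
2. Inner `except` is skipped.
3. Inner try completes normally; outer `except` is skipped.
Result: [8]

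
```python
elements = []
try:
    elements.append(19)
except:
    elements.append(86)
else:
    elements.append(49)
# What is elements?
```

Step-by-step execution trace:
1. try: `elements.append(19)` → elements = [19]. No exception raised.
2. `except` is skipped.
3. `else` runs (try completed without exception): `elements.append(49)` → elements = [19, 49].
Result: [19, 49]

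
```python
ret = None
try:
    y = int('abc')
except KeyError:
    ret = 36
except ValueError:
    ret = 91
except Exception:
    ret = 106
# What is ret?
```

Step-by-step execution trace:
1. `y = int('abc')` raises ValueError.
2. `except KeyError` does not match ValueError; skipped.
3. `except ValueError` matches → ret = 91.
4. Remaining except clauses are skipped.
Result: 91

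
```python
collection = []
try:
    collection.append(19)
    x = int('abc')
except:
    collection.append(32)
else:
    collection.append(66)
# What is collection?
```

Step-by-step execution trace:
1. try: `collection.append(19)` → collection = [19].
2. `x = int('abc')` raises ValueError.
3. bare `except` matches → `collection.append(32)` → collection = [19, 32].
4. `else` is skipped (an exception was raised).
Result: [19, 32]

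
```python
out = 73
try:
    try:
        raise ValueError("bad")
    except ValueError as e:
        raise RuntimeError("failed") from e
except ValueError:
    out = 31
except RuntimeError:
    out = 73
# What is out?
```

Step-by-step execution trace:
1. Inner try raises ValueError; inner `except ValueError as e` catches it.
2. `raise RuntimeError(...) from e` raises RuntimeError (ValueError is attached as __cause__, but only RuntimeError is active).
3. Outer `except ValueError` does not match RuntimeError; skipped.
4. Outer `except RuntimeError` matches → out = 73.
Result: 73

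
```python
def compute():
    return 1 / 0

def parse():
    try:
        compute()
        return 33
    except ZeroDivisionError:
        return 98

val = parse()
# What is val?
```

Step-by-step execution trace:
1. `parse()` calls `compute()`.
2. `compute()` evaluates `1 / 0`, which raises ZeroDivisionError; it propagates to the caller.
3. `return 33` is not reached.
4. `except ZeroDivisionError` in parse matches → returns 98.
5. val = 98.
Result: 98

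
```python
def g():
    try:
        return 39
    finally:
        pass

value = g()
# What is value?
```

Step-by-step execution trace:
1. `g()` enters try: `return 39` sets pending return value 39.
2. Before returning, `finally: pass` runs (no effect).
3. g() returns 39 → value = 39.
Result: 39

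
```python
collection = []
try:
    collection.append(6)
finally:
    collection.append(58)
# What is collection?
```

Step-by-step execution trace:
1. try: `collection.append(6)` → collection = [6].
2. The try body completes without raising.
3. finally always runs: `collection.append(58)` → collection = [6, 58].
Result: [6, 58]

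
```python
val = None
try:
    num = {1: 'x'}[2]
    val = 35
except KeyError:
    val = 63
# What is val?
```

Step-by-step execution trace:
1. `num = {1: 'x'}[2]` raises KeyError.
2. `val = 35` is not reached.
3. `except KeyError` matches → val = 63.
Result: 63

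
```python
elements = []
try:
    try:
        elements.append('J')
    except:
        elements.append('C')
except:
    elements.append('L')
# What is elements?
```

Step-by-step execution trace:
1. Inner try: `elements.append('J')` → elements = ['J']. No exception raised.
2. Inner `except` is skipped.
3. Inner try completes normally; outer `except` is skipped.
Result: ['J']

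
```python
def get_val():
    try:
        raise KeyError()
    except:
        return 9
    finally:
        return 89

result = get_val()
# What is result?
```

Step-by-step execution trace:
1. `get_val()` enters try: `raise KeyError()` raises KeyError.
2. bare `except` matches → `return 9` sets pending return value 9.
3. Before returning, `finally: return 89` runs and overrides the pending return.
4. get_val() returns 89 → result = 89.
Result: 89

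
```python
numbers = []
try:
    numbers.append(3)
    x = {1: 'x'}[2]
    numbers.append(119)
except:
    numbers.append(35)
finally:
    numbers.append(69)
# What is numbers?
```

Step-by-step execution trace:
1. try: `numbers.append(3)` → numbers = [3].
2. `x = {1: 'x'}[2]` raises KeyError; `numbers.append(119)` is not reached.
3. bare `except` matches → `numbers.append(35)` → numbers = [3, 35].
4. finally always runs: `numbers.append(69)` → numbers = [3, 35, 69].
Result: [3, 35, 69]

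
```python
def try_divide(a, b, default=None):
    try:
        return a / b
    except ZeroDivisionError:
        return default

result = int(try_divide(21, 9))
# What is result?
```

Step-by-step execution trace:
1. `try_divide(21, 9)` enters try: `return 21 / 9` → returns 2.3333333333333335. No exception raised.
2. `except ZeroDivisionError` is skipped.
3. `int(2.3333333333333335)` → 2 → result = 2.
Result: 2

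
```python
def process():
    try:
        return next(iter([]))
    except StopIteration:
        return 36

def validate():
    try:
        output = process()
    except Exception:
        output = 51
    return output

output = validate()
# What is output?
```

Step-by-step execution trace:
1. `validate()` calls `process()`.
2. In process: `next(iter([]))` raises StopIteration; `except StopIteration` catches it → returns 36.
3. In validate: `output = process()` → output = 36. No exception reaches validate.
4. `except Exception` is skipped; validate returns 36.
5. output = 36.
Result: 36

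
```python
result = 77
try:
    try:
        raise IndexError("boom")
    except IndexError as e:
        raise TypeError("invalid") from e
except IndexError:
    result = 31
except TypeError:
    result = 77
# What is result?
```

Step-by-step execution trace:
1. Inner try raises IndexError; inner `except IndexError as e` catches it.
2. `raise TypeError(...) from e` raises TypeError (IndexError is attached as __cause__, but only TypeError is active).
3. Outer `except IndexError` does not match TypeError; skipped.
4. Outer `except TypeError` matches → result = 77.
Result: 77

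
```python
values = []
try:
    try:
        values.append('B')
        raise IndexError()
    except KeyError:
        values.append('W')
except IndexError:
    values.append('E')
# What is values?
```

Step-by-step execution trace:
1. Inner try: `values.append('B')` → values = ['B'].
2. `raise IndexError()` raises IndexError.
3. Inner `except KeyError` does not match IndexError; exception propagates to outer try.
4. Outer `except IndexError` matches → `values.append('E')` → values = ['B', 'E'].
Result: ['B', 'E']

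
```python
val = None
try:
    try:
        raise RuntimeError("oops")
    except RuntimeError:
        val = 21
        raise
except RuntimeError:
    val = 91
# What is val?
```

Step-by-step execution trace:
1. Inner try: `raise RuntimeError("oops")` raises RuntimeError.
2. Inner `except RuntimeError` matches → val = 21.
3. bare `raise` re-raises the same RuntimeError.
4. Outer `except RuntimeError` matches → val = 91.
Result: 91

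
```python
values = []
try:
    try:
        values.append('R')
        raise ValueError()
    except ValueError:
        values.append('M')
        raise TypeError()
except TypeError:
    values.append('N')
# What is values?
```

Step-by-step execution trace:
1. Inner try: `values.append('R')` → values = ['R'].
2. `raise ValueError()` raises ValueError.
3. Inner `except ValueError` matches → `values.append('M')` → values = ['R', 'M'].
4. `raise TypeError()` raises TypeError; propagates to outer try.
5. Outer `except TypeError` matches → `values.append('N')` → values = ['R', 'M', 'N'].
Result: ['R', 'M', 'N']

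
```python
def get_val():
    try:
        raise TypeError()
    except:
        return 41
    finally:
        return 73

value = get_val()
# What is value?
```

Step-by-step execution trace:
1. `get_val()` enters try: `raise TypeError()` raises TypeError.
2. bare `except` matches → `return 41` sets pending return value 41.
3. Before returning, `finally: return 73` runs and overrides the pending return.
4. get_val() returns 73 → value = 73.
Result: 73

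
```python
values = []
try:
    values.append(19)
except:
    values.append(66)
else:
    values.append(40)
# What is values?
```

Step-by-step execution trace:
1. try: `values.append(19)` → values = [19]. No exception raised.
2. `except` is skipped.
3. `else` runs (try completed without exception): `values.append(40)` → values = [19, 40].
Result: [19, 40]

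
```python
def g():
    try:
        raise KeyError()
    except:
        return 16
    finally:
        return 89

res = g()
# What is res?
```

Step-by-step execution trace:
1. `g()` enters try: `raise KeyError()` raises KeyError.
2. bare `except` matches → `return 16` sets pending return value 16.
3. Before returning, `finally: return 89` runs and overrides the pending return.
4. g() returns 89 → res = 89.
Result: 89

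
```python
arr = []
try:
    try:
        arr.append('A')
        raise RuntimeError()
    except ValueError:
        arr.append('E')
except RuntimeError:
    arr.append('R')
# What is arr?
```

Step-by-step execution trace:
1. Inner try: `arr.append('A')` → arr = ['A'].
2. `raise RuntimeError()` raises RuntimeError.
3. Inner `except ValueError` does not match RuntimeError; exception propagates to outer try.
4. Outer `except RuntimeError` matches → `arr.append('R')` → arr = ['A', 'R'].
Result: ['A', 'R']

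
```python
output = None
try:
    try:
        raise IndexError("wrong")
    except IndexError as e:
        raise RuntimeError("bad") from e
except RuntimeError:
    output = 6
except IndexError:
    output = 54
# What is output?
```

Step-by-step execution trace:
1. Inner try raises IndexError; inner `except IndexError as e` catches it.
2. `raise RuntimeError(...) from e` raises RuntimeError (IndexError is attached as __cause__, but only RuntimeError is active).
3. Outer `except RuntimeError` matches → output = 6.
4. `except IndexError` is not reached.
Result: 6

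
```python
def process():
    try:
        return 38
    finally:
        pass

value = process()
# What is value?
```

Step-by-step execution trace:
1. `process()` enters try: `return 38` sets pending return value 38.
2. Before returning, `finally: pass` runs (no effect).
3. process() returns 38 → value = 38.
Result: 38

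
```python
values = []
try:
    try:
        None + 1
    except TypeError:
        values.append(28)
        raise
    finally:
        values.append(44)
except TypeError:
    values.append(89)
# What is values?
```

Step-by-step execution trace:
1. Inner try: `None + 1` raises TypeError.
2. Inner `except TypeError` matches → `values.append(28)` → values = [28].
3. bare `raise` re-raises TypeError.
4. Inner `finally` runs during unwinding: `values.append(44)` → values = [28, 44].
5. Outer `except TypeError` matches → `values.append(89)` → values = [28, 44, 89].
Result: [28, 44, 89]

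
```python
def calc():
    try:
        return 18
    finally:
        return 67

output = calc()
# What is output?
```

Step-by-step execution trace:
1. `calc()` enters try: `return 18` sets pending return value 18.
2. Before returning, `finally: return 67` runs and overrides the pending return.
3. calc() returns 67 → output = 67.
Result: 67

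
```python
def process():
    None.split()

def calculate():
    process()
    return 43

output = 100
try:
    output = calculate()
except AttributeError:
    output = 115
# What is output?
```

Step-by-step execution trace:
1. output starts at 100.
2. try: `calculate()` calls `process()`.
3. `process()` evaluates `None.split()`, which raises AttributeError; it propagates through calculate (uncaught).
4. `return 43` in calculate is not reached; the assignment to output does not complete.
5. `except AttributeError` matches → output = 115.
Result: 115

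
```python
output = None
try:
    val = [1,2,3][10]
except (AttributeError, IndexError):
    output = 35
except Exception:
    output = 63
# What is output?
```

Step-by-step execution trace:
1. `val = [1,2,3][10]` raises IndexError.
2. `except (AttributeError, IndexError)` matches (IndexError is in the tuple) → output = 35.
3. `except Exception` is not reached.
Result: 35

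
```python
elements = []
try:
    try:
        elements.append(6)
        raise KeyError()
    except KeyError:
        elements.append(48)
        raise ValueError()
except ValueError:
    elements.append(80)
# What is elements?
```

Step-by-step execution trace:
1. Inner try: `elements.append(6)` → elements = [6].
2. `raise KeyError()` raises KeyError.
3. Inner `except KeyError` matches → `elements.append(48)` → elements = [6, 48].
4. `raise ValueError()` raises ValueError; propagates to outer try.
5. Outer `except ValueError` matches → `elements.append(80)` → elements = [6, 48, 80].
Result: [6, 48, 80]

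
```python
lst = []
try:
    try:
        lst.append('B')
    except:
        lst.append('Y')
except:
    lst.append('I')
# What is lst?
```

Step-by-step execution trace:
1. Inner try: `lst.append('B')` → lst = ['B']. No exception raised.
2. Inner `except` is skipped.
3. Inner try completes normally; outer `except` is skipped.
Result: ['B']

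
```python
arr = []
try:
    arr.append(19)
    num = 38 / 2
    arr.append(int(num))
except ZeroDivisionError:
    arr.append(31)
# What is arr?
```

Step-by-step execution trace:
1. try: `arr.append(19)` → arr = [19].
2. `num = 38 / 2` → num = 19.0. No exception raised.
3. `arr.append(int(num))` → arr = [19, 19].
4. `except ZeroDivisionError` is skipped (no exception was raised).
Result: [19, 19]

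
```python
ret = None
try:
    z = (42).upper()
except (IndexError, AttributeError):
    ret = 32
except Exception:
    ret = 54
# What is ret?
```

Step-by-step execution trace:
1. `z = (42).upper()` raises AttributeError.
2. `except (IndexError, AttributeError)` matches (AttributeError is in the tuple) → ret = 32.
3. `except Exception` is not reached.
Result: 32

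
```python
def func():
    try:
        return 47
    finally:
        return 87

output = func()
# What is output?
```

Step-by-step execution trace:
1. `func()` enters try: `return 47` sets pending return value 47.
2. Before returning, `finally: return 87` runs and overrides the pending return.
3. func() returns 87 → output = 87.
Result: 87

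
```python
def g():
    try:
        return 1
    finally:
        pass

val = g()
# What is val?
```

Step-by-step execution trace:
1. `g()` enters try: `return 1` sets pending return value 1.
2. Before returning, `finally: pass` runs (no effect).
3. g() returns 1 → val = 1.
Result: 1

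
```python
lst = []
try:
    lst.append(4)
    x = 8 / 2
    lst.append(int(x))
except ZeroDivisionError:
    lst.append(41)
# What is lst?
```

Step-by-step execution trace:
1. try: `lst.append(4)` → lst = [4].
2. `x = 8 / 2` → x = 4.0. No exception raised.
3. `lst.append(int(x))` → lst = [4, 4].
4. `except ZeroDivisionError` is skipped (no exception was raised).
Result: [4, 4]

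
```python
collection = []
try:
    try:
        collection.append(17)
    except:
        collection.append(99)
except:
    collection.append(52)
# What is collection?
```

Step-by-step execution trace:
1. Inner try: `collection.append(17)` → collection = [17]. No exception raised.
2. Inner `except` is skipped.
3. Inner try completes normally; outer `except` is skipped.
Result: [17]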